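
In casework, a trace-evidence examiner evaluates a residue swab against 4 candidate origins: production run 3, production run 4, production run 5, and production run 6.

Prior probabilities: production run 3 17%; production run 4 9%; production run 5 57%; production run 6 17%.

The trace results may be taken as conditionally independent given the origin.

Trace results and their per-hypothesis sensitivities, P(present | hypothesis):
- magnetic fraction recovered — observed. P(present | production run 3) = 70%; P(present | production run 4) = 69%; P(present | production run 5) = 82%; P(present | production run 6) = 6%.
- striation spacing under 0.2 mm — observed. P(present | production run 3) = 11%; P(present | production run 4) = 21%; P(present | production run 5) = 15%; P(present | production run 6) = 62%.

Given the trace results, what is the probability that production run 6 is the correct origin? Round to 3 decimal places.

For each hypothesis, the unnormalized posterior weight is prior × product of the trace result likelihoods:
  production run 3: 0.17 × 0.70 × 0.11 = 0.01309
  production run 4: 0.09 × 0.69 × 0.21 = 0.013041
  production run 5: 0.57 × 0.82 × 0.15 = 0.07011
  production run 6: 0.17 × 0.06 × 0.62 = 0.006324
Normalizing constant Z = 0.01309 + 0.013041 + 0.07011 + 0.006324 = 0.10256.
P(production run 6 | evidence) = 0.006324 / 0.10256 ≈ 0.062.

0.062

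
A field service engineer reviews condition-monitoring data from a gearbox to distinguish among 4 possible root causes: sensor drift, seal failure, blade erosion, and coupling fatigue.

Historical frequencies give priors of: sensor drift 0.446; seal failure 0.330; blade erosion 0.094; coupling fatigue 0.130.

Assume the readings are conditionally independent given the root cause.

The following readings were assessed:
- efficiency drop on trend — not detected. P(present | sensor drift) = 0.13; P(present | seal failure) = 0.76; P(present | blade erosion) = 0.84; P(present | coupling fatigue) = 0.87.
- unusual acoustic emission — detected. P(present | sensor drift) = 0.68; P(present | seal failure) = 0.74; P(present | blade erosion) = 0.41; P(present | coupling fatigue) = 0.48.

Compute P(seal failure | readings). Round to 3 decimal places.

For each hypothesis, the unnormalized posterior weight is prior × product of the reading likelihoods (using 1 − P(present | H) for each absent reading):
  sensor drift: 0.446 × (1 − 0.13) × 0.68 = 0.26385
  seal failure: 0.330 × (1 − 0.76) × 0.74 = 0.058608
  blade erosion: 0.094 × (1 − 0.84) × 0.41 = 0.0061664
  coupling fatigue: 0.130 × (1 − 0.87) × 0.48 = 0.008112
Normalizing constant Z = 0.26385 + 0.058608 + 0.0061664 + 0.008112 = 0.33674.
P(seal failure | evidence) = 0.058608 / 0.33674 ≈ 0.174.

0.174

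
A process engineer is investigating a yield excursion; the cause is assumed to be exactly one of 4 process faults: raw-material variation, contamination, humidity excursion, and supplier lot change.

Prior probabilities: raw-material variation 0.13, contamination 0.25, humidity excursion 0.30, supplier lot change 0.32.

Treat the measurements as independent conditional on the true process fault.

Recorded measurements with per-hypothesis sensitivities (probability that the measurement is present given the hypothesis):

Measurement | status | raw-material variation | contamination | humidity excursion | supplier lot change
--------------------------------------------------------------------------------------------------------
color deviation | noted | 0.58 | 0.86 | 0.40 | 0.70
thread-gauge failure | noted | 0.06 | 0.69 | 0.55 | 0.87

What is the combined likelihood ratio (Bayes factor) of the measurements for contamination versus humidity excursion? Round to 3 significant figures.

Take the product of per-measurement likelihoods under each hypothesis, then divide.
  contamination: 0.86 × 0.69 = 0.5934
  humidity excursion: 0.40 × 0.55 = 0.22
Bayes factor = 0.5934 / 0.22 ≈ 2.70

2.70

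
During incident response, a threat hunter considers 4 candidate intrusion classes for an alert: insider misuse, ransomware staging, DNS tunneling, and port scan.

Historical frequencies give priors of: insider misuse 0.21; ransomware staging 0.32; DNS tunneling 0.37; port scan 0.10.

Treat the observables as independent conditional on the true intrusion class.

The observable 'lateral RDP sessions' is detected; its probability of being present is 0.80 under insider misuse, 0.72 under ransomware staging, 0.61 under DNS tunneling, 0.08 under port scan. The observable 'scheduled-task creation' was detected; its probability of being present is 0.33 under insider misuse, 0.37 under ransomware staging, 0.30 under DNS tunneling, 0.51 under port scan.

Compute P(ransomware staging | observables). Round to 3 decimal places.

0.401

For each hypothesis, the unnormalized posterior weight is prior × product of the observable likelihoods:
  insider misuse: 0.21 × 0.80 × 0.33 = 0.05544
  ransomware staging: 0.32 × 0.72 × 0.37 = 0.085248
  DNS tunneling: 0.37 × 0.61 × 0.30 = 0.06771
  port scan: 0.10 × 0.08 × 0.51 = 0.00408
Normalizing constant Z = 0.05544 + 0.085248 + 0.06771 + 0.00408 = 0.21248.
P(ransomware staging | evidence) = 0.085248 / 0.21248 ≈ 0.401.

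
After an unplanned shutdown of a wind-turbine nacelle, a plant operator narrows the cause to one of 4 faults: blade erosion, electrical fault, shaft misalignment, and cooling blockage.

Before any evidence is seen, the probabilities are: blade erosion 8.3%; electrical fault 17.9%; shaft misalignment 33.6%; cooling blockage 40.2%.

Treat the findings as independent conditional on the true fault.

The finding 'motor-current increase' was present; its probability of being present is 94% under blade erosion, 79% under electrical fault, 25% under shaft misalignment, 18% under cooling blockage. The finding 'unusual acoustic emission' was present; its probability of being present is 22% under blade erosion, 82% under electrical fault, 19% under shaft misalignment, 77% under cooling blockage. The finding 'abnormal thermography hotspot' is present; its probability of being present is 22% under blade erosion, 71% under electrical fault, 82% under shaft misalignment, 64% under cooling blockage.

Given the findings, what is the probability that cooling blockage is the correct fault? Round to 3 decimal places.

0.264

For each hypothesis, the unnormalized posterior weight is prior × product of the finding likelihoods:
  blade erosion: 0.083 × 0.94 × 0.22 × 0.22 = 0.0037762
  electrical fault: 0.179 × 0.79 × 0.82 × 0.71 = 0.082329
  shaft misalignment: 0.336 × 0.25 × 0.19 × 0.82 = 0.013087
  cooling blockage: 0.402 × 0.18 × 0.77 × 0.64 = 0.035659
Marginal likelihood of the evidence = 0.13485.
P(cooling blockage | evidence) = 0.035659 / 0.13485 ≈ 0.264.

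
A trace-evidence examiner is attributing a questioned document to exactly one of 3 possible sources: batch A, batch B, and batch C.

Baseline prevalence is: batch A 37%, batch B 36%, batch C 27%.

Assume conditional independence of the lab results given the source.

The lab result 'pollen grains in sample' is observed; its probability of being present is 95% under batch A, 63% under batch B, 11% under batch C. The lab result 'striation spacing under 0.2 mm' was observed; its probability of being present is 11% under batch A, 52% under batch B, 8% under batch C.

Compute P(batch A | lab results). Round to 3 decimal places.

0.243

For each hypothesis, the unnormalized posterior weight is prior × product of the lab result likelihoods:
  batch A: 0.37 × 0.95 × 0.11 = 0.038665
  batch B: 0.36 × 0.63 × 0.52 = 0.11794
  batch C: 0.27 × 0.11 × 0.08 = 0.002376
Normalizing constant Z = 0.038665 + 0.11794 + 0.002376 = 0.15898.
P(batch A | evidence) = 0.038665 / 0.15898 ≈ 0.243.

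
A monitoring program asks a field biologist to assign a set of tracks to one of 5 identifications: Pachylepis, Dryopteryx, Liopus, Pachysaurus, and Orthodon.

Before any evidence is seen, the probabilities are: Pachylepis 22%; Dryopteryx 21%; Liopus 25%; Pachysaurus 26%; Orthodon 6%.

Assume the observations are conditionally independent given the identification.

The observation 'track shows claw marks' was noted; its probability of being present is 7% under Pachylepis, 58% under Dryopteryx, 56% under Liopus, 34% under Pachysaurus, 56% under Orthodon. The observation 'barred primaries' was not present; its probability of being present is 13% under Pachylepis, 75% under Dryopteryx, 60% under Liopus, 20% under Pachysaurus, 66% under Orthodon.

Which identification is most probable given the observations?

Multiply each prior by the joint likelihood of the evidence pattern (using 1 − P(present | H) for each absent observation):
  Pachylepis: 0.22 × 0.07 × (1 − 0.13) = 0.013398
  Dryopteryx: 0.21 × 0.58 × (1 − 0.75) = 0.03045
  Liopus: 0.25 × 0.56 × (1 − 0.60) = 0.056
  Pachysaurus: 0.26 × 0.34 × (1 − 0.20) = 0.07072
  Orthodon: 0.06 × 0.56 × (1 − 0.66) = 0.011424
The unnormalized weights sum to 0.18199.
P(Pachylepis | evidence) ≈ 0.013398 / 0.18199 ≈ 0.074
P(Dryopteryx | evidence) ≈ 0.03045 / 0.18199 ≈ 0.167
P(Liopus | evidence) ≈ 0.056 / 0.18199 ≈ 0.308
P(Pachysaurus | evidence) ≈ 0.07072 / 0.18199 ≈ 0.389
P(Orthodon | evidence) ≈ 0.011424 / 0.18199 ≈ 0.063
The largest is 0.389, so Pachysaurus is most probable.

Pachysaurus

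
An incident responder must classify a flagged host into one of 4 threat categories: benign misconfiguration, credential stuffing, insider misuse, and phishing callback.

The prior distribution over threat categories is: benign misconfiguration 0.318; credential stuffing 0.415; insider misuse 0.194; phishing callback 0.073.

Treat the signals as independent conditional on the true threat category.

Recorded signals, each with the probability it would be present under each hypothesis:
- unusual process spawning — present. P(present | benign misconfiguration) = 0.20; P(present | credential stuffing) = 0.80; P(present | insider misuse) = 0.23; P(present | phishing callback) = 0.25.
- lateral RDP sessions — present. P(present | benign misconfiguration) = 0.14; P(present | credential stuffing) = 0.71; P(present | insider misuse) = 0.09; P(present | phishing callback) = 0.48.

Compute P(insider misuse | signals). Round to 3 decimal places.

0.016

Multiply each prior by the joint likelihood of the signal pattern:
  benign misconfiguration: 0.318 × 0.20 × 0.14 = 0.008904
  credential stuffing: 0.415 × 0.80 × 0.71 = 0.23572
  insider misuse: 0.194 × 0.23 × 0.09 = 0.0040158
  phishing callback: 0.073 × 0.25 × 0.48 = 0.00876
The unnormalized weights sum to 0.2574.
P(insider misuse | evidence) = 0.0040158 / 0.2574 ≈ 0.016.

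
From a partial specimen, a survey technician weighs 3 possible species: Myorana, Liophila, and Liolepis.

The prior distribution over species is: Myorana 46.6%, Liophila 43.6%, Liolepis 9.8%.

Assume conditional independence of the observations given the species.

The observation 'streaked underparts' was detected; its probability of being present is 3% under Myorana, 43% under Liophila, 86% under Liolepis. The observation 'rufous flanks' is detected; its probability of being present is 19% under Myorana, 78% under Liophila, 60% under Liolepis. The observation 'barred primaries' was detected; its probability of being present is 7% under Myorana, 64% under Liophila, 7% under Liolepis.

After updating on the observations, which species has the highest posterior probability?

By Bayes' rule with conditional independence, the unnormalized weight for each hypothesis is prior × ∏ likelihoods:
  Myorana: 0.466 × 0.03 × 0.19 × 0.07 = 0.00018593
  Liophila: 0.436 × 0.43 × 0.78 × 0.64 = 0.09359
  Liolepis: 0.098 × 0.86 × 0.60 × 0.07 = 0.0035398
Marginal likelihood of the evidence = 0.097316.
P(Myorana | evidence) ≈ 0.00018593 / 0.097316 ≈ 0.002
P(Liophila | evidence) ≈ 0.09359 / 0.097316 ≈ 0.962
P(Liolepis | evidence) ≈ 0.0035398 / 0.097316 ≈ 0.036
The largest is 0.962, so Liophila is most probable.

Liophila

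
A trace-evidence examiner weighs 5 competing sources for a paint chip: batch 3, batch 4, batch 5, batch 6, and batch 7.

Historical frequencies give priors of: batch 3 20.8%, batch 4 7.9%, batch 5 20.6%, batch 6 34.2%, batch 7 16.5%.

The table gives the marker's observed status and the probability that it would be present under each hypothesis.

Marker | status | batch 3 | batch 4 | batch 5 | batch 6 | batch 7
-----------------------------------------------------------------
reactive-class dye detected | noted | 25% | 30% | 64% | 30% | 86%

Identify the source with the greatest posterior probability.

batch 7

For each hypothesis, the unnormalized posterior weight is prior × likelihood:
  batch 3: 0.208 × 0.25 = 0.052
  batch 4: 0.079 × 0.30 = 0.0237
  batch 5: 0.206 × 0.64 = 0.13184
  batch 6: 0.342 × 0.30 = 0.1026
  batch 7: 0.165 × 0.86 = 0.1419
Marginal likelihood of the evidence = 0.45204.
P(batch 3 | evidence) ≈ 0.052 / 0.45204 ≈ 0.115
P(batch 4 | evidence) ≈ 0.0237 / 0.45204 ≈ 0.052
P(batch 5 | evidence) ≈ 0.13184 / 0.45204 ≈ 0.292
P(batch 6 | evidence) ≈ 0.1026 / 0.45204 ≈ 0.227
P(batch 7 | evidence) ≈ 0.1419 / 0.45204 ≈ 0.314
The largest is 0.314, so batch 7 is most probable.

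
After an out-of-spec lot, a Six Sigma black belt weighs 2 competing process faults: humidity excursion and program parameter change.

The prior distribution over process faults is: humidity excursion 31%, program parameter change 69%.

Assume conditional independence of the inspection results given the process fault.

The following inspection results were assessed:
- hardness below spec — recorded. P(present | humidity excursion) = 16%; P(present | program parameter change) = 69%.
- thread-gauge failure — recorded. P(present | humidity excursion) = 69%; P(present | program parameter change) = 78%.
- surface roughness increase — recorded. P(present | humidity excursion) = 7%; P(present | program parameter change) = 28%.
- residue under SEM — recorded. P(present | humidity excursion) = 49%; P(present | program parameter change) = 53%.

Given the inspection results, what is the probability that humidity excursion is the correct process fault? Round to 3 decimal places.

By Bayes' rule with conditional independence, the unnormalized weight for each hypothesis is prior × ∏ likelihoods:
  humidity excursion: 0.31 × 0.16 × 0.69 × 0.07 × 0.49 = 0.0011739
  program parameter change: 0.69 × 0.69 × 0.78 × 0.28 × 0.53 = 0.05511
Normalizing constant Z = 0.0011739 + 0.05511 = 0.056283.
P(humidity excursion | evidence) = 0.0011739 / 0.056283 ≈ 0.021.

0.021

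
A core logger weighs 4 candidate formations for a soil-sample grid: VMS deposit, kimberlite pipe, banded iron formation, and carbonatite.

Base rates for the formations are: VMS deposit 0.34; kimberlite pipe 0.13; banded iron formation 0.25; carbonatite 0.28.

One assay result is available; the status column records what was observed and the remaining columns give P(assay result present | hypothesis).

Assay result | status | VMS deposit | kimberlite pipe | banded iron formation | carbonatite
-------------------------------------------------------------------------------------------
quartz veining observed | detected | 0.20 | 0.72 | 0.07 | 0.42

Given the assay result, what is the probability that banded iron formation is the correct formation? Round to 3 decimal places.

0.059

For each hypothesis, the unnormalized posterior weight is prior × likelihood:
  VMS deposit: 0.34 × 0.20 = 0.068
  kimberlite pipe: 0.13 × 0.72 = 0.0936
  banded iron formation: 0.25 × 0.07 = 0.0175
  carbonatite: 0.28 × 0.42 = 0.1176
Marginal likelihood of the evidence = 0.2967.
P(banded iron formation | evidence) = 0.0175 / 0.2967 ≈ 0.059.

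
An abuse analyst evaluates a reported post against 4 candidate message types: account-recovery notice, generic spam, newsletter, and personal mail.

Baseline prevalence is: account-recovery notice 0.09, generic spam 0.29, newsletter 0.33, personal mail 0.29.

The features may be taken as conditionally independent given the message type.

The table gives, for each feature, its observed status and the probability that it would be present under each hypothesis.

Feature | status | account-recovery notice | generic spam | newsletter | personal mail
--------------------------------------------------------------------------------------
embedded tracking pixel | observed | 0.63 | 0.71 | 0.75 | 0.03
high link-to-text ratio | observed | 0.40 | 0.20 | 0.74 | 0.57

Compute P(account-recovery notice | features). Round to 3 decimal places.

0.090

By Bayes' rule with conditional independence, the unnormalized weight for each hypothesis is prior × ∏ likelihoods:
  account-recovery notice: 0.09 × 0.63 × 0.40 = 0.02268
  generic spam: 0.29 × 0.71 × 0.20 = 0.04118
  newsletter: 0.33 × 0.75 × 0.74 = 0.18315
  personal mail: 0.29 × 0.03 × 0.57 = 0.004959
Normalizing constant Z = 0.02268 + 0.04118 + 0.18315 + 0.004959 = 0.25197.
P(account-recovery notice | evidence) = 0.02268 / 0.25197 ≈ 0.090.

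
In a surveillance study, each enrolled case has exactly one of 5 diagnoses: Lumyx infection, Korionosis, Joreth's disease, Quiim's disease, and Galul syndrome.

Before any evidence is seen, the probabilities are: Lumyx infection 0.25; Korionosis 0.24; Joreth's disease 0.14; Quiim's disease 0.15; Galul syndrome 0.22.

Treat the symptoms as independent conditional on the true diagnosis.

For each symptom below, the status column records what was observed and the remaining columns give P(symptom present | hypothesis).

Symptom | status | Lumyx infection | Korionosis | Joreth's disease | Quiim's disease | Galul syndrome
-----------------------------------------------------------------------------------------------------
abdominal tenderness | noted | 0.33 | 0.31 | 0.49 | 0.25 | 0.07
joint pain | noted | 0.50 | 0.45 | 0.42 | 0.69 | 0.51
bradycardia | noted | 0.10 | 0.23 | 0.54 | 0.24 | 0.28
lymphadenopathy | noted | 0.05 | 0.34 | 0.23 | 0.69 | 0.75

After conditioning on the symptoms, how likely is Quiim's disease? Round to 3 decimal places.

0.347

For each hypothesis, the unnormalized posterior weight is prior × product of the symptom likelihoods:
  Lumyx infection: 0.25 × 0.33 × 0.50 × 0.10 × 0.05 = 0.00020625
  Korionosis: 0.24 × 0.31 × 0.45 × 0.23 × 0.34 = 0.0026181
  Joreth's disease: 0.14 × 0.49 × 0.42 × 0.54 × 0.23 = 0.0035785
  Quiim's disease: 0.15 × 0.25 × 0.69 × 0.24 × 0.69 = 0.0042849
  Galul syndrome: 0.22 × 0.07 × 0.51 × 0.28 × 0.75 = 0.0016493
Normalizing constant Z = 0.00020625 + 0.0026181 + 0.0035785 + 0.0042849 + 0.0016493 = 0.012337.
P(Quiim's disease | evidence) = 0.0042849 / 0.012337 ≈ 0.347.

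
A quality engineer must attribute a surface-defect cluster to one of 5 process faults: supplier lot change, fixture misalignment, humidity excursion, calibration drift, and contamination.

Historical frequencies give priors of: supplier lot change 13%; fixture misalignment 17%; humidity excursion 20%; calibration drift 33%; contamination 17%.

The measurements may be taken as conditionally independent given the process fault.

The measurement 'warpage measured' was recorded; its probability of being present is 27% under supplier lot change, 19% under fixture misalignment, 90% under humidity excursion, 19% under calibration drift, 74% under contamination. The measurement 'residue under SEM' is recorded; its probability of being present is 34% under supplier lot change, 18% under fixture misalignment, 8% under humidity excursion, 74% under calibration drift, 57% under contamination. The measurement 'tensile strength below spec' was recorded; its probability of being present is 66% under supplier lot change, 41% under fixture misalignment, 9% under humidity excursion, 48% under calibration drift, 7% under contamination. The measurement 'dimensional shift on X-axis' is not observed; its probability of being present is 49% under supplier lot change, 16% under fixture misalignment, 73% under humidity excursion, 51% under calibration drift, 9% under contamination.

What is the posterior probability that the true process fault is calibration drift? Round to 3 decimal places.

0.499

By Bayes' rule with conditional independence, the unnormalized weight for each hypothesis is prior × ∏ likelihoods (using 1 − P(present | H) for each absent measurement):
  supplier lot change: 0.13 × 0.27 × 0.34 × 0.66 × (1 − 0.49) = 0.004017
  fixture misalignment: 0.17 × 0.19 × 0.18 × 0.41 × (1 − 0.16) = 0.0020023
  humidity excursion: 0.20 × 0.90 × 0.08 × 0.09 × (1 − 0.73) = 0.00034992
  calibration drift: 0.33 × 0.19 × 0.74 × 0.48 × (1 − 0.51) = 0.010913
  contamination: 0.17 × 0.74 × 0.57 × 0.07 × (1 − 0.09) = 0.0045677
Marginal likelihood of the evidence = 0.02185.
P(calibration drift | evidence) = 0.010913 / 0.02185 ≈ 0.499.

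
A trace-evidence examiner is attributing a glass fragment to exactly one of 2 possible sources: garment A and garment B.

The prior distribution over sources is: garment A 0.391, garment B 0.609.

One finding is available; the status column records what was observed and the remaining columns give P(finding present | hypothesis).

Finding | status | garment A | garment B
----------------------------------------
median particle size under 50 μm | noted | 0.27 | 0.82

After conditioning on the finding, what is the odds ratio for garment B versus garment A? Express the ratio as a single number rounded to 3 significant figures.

4.73

Posterior odds equal prior odds times the likelihood ratio; only the two competing hypotheses matter.
  garment B: 0.609 × 0.82 = 0.49938
  garment A: 0.391 × 0.27 = 0.10557
Odds(garment B : garment A) = 0.49938 / 0.10557 ≈ 4.73.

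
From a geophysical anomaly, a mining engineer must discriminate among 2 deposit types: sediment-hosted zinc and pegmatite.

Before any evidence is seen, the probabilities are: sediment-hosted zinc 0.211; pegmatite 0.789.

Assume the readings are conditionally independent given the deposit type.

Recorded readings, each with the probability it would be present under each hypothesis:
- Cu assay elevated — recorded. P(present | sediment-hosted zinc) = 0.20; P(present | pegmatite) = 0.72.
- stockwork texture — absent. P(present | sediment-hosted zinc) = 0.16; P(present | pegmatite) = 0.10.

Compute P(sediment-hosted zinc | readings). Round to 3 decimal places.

0.065

For each hypothesis, the unnormalized posterior weight is prior × product of the reading likelihoods (using 1 − P(present | H) for each absent reading):
  sediment-hosted zinc: 0.211 × 0.20 × (1 − 0.16) = 0.035448
  pegmatite: 0.789 × 0.72 × (1 − 0.10) = 0.51127
Normalizing constant Z = 0.035448 + 0.51127 = 0.54672.
P(sediment-hosted zinc | evidence) = 0.035448 / 0.54672 ≈ 0.065.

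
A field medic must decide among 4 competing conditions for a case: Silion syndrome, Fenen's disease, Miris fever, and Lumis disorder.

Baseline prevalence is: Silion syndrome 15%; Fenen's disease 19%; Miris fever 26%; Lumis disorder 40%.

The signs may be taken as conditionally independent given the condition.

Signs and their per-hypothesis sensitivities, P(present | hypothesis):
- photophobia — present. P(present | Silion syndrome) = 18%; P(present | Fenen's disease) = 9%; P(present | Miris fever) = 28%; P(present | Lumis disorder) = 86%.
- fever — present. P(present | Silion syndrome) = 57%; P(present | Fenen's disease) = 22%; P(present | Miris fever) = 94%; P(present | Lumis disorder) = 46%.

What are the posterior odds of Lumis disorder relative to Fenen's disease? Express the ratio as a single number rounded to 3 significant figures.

Unnormalized posterior weight (prior times the sign likelihoods) for each of the two hypotheses:
  Lumis disorder: 0.40 × 0.86 × 0.46 = 0.15824
  Fenen's disease: 0.19 × 0.09 × 0.22 = 0.003762
Odds(Lumis disorder : Fenen's disease) = 0.15824 / 0.003762 ≈ 42.1.

42.1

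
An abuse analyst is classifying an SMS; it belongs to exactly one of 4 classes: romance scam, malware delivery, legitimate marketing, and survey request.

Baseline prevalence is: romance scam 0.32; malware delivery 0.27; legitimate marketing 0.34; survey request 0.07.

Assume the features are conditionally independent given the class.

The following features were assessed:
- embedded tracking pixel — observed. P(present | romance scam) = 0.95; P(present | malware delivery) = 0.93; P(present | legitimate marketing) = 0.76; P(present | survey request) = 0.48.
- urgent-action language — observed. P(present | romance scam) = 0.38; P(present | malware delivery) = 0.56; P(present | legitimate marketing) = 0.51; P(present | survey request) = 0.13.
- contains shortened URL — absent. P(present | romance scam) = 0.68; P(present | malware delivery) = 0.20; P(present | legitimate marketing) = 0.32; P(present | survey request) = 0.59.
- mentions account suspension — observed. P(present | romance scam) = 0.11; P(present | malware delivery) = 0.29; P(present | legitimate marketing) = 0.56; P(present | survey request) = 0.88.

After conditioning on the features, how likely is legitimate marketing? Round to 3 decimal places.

0.567

Multiply each prior by the joint likelihood of the feature pattern (using 1 − P(present | H) for each absent feature):
  romance scam: 0.32 × 0.95 × 0.38 × (1 − 0.68) × 0.11 = 0.0040663
  malware delivery: 0.27 × 0.93 × 0.56 × (1 − 0.20) × 0.29 = 0.032623
  legitimate marketing: 0.34 × 0.76 × 0.51 × (1 − 0.32) × 0.56 = 0.050183
  survey request: 0.07 × 0.48 × 0.13 × (1 − 0.59) × 0.88 = 0.001576
Normalizing constant Z = 0.0040663 + 0.032623 + 0.050183 + 0.001576 = 0.088449.
P(legitimate marketing | evidence) = 0.050183 / 0.088449 ≈ 0.567.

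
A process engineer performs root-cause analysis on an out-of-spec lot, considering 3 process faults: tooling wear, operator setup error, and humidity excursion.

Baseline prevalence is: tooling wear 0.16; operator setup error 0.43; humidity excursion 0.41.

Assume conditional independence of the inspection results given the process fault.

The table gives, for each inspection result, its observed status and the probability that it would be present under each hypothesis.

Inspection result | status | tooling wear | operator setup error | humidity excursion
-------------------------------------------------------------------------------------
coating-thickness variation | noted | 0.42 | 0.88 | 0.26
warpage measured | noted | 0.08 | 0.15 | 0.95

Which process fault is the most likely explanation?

Multiply each prior by the joint likelihood of the inspection result pattern:
  tooling wear: 0.16 × 0.42 × 0.08 = 0.005376
  operator setup error: 0.43 × 0.88 × 0.15 = 0.05676
  humidity excursion: 0.41 × 0.26 × 0.95 = 0.10127
Marginal likelihood of the evidence = 0.16341.
P(tooling wear | evidence) ≈ 0.005376 / 0.16341 ≈ 0.033
P(operator setup error | evidence) ≈ 0.05676 / 0.16341 ≈ 0.347
P(humidity excursion | evidence) ≈ 0.10127 / 0.16341 ≈ 0.620
The largest is 0.620, so humidity excursion is most probable.

humidity excursion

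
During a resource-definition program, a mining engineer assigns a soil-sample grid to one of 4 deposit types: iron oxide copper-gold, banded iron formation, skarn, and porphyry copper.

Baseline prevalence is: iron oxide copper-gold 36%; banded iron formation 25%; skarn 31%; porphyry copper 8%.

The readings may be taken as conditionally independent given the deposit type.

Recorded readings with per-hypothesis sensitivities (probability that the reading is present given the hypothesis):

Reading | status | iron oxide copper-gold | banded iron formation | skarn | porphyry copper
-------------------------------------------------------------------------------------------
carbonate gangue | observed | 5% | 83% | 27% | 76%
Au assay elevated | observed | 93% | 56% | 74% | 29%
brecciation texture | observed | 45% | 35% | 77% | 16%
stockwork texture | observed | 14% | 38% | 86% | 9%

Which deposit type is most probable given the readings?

For each hypothesis, the unnormalized posterior weight is prior × product of the reading likelihoods:
  iron oxide copper-gold: 0.36 × 0.05 × 0.93 × 0.45 × 0.14 = 0.0010546
  banded iron formation: 0.25 × 0.83 × 0.56 × 0.35 × 0.38 = 0.015455
  skarn: 0.31 × 0.27 × 0.74 × 0.77 × 0.86 = 0.041015
  porphyry copper: 0.08 × 0.76 × 0.29 × 0.16 × 0.09 = 0.0002539
Normalizing constant Z = 0.0010546 + 0.015455 + 0.041015 + 0.0002539 = 0.057778.
P(iron oxide copper-gold | evidence) ≈ 0.0010546 / 0.057778 ≈ 0.018
P(banded iron formation | evidence) ≈ 0.015455 / 0.057778 ≈ 0.267
P(skarn | evidence) ≈ 0.041015 / 0.057778 ≈ 0.710
P(porphyry copper | evidence) ≈ 0.0002539 / 0.057778 ≈ 0.004
The largest is 0.710, so skarn is most probable.

skarn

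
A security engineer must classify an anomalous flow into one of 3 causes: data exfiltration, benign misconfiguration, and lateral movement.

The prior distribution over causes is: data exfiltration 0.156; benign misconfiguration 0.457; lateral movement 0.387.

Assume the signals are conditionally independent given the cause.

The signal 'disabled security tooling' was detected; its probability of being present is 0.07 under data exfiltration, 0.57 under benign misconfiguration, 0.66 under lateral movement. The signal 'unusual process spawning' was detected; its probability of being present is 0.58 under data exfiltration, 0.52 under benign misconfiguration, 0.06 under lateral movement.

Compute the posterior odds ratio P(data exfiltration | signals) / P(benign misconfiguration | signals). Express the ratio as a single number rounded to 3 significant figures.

0.0468

Unnormalized posterior weight (prior times the signal likelihoods) for each of the two hypotheses:
  data exfiltration: 0.156 × 0.07 × 0.58 = 0.0063336
  benign misconfiguration: 0.457 × 0.57 × 0.52 = 0.13545
Posterior odds = 0.0063336 / 0.13545 ≈ 0.0468.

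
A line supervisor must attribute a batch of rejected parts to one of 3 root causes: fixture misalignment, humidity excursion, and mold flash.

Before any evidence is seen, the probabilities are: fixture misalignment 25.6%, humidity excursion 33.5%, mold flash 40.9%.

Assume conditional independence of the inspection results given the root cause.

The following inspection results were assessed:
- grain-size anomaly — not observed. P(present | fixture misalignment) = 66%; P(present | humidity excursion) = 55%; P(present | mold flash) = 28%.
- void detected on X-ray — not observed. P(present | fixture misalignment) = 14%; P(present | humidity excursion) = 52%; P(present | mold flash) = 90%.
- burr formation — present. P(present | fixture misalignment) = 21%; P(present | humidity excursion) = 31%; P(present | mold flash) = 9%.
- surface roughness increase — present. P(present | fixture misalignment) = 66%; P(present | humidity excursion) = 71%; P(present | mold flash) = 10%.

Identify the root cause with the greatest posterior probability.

humidity excursion

Multiply each prior by the joint likelihood of the inspection result pattern (using 1 − P(present | H) for each absent inspection result):
  fixture misalignment: 0.256 × (1 − 0.66) × (1 − 0.14) × 0.21 × 0.66 = 0.010375
  humidity excursion: 0.335 × (1 − 0.55) × (1 − 0.52) × 0.31 × 0.71 = 0.015926
  mold flash: 0.409 × (1 − 0.28) × (1 − 0.90) × 0.09 × 0.10 = 0.00026503
Normalizing constant Z = 0.010375 + 0.015926 + 0.00026503 = 0.026566.
P(fixture misalignment | evidence) ≈ 0.010375 / 0.026566 ≈ 0.391
P(humidity excursion | evidence) ≈ 0.015926 / 0.026566 ≈ 0.599
P(mold flash | evidence) ≈ 0.00026503 / 0.026566 ≈ 0.010
The largest is 0.599, so humidity excursion is most probable.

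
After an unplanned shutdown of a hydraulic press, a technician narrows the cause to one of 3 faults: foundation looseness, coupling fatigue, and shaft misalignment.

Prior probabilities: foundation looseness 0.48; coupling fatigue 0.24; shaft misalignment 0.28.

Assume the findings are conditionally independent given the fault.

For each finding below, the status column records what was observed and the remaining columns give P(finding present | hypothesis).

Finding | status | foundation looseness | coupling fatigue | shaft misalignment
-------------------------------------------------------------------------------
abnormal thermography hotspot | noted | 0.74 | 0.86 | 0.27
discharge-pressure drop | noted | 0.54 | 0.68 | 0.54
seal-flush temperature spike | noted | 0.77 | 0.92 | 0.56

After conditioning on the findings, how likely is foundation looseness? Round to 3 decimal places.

By Bayes' rule with conditional independence, the unnormalized weight for each hypothesis is prior × ∏ likelihoods:
  foundation looseness: 0.48 × 0.74 × 0.54 × 0.77 = 0.14769
  coupling fatigue: 0.24 × 0.86 × 0.68 × 0.92 = 0.12912
  shaft misalignment: 0.28 × 0.27 × 0.54 × 0.56 = 0.022861
The unnormalized weights sum to 0.29968.
P(foundation looseness | evidence) = 0.14769 / 0.29968 ≈ 0.493.

0.493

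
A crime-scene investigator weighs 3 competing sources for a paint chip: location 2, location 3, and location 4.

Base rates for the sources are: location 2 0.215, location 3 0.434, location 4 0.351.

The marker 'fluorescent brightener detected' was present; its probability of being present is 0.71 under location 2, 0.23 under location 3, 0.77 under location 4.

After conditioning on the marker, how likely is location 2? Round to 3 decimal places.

For each hypothesis, the unnormalized posterior weight is prior × likelihood:
  location 2: 0.215 × 0.71 = 0.15265
  location 3: 0.434 × 0.23 = 0.09982
  location 4: 0.351 × 0.77 = 0.27027
The unnormalized weights sum to 0.52274.
P(location 2 | evidence) = 0.15265 / 0.52274 ≈ 0.292.

0.292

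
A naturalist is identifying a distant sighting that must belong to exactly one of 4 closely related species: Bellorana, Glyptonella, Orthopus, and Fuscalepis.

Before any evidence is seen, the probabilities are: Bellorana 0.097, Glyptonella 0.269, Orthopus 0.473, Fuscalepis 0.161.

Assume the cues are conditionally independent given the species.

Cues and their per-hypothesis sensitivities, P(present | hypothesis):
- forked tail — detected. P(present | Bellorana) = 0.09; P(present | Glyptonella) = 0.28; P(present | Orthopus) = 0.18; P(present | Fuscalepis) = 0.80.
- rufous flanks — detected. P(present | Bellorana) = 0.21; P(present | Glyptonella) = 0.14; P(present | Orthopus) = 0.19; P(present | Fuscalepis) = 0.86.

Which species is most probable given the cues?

Fuscalepis

By Bayes' rule with conditional independence, the unnormalized weight for each hypothesis is prior × ∏ likelihoods:
  Bellorana: 0.097 × 0.09 × 0.21 = 0.0018333
  Glyptonella: 0.269 × 0.28 × 0.14 = 0.010545
  Orthopus: 0.473 × 0.18 × 0.19 = 0.016177
  Fuscalepis: 0.161 × 0.80 × 0.86 = 0.11077
Normalizing constant Z = 0.0018333 + 0.010545 + 0.016177 + 0.11077 = 0.13932.
P(Bellorana | evidence) ≈ 0.0018333 / 0.13932 ≈ 0.013
P(Glyptonella | evidence) ≈ 0.010545 / 0.13932 ≈ 0.076
P(Orthopus | evidence) ≈ 0.016177 / 0.13932 ≈ 0.116
P(Fuscalepis | evidence) ≈ 0.11077 / 0.13932 ≈ 0.795
The largest is 0.795, so Fuscalepis is most probable.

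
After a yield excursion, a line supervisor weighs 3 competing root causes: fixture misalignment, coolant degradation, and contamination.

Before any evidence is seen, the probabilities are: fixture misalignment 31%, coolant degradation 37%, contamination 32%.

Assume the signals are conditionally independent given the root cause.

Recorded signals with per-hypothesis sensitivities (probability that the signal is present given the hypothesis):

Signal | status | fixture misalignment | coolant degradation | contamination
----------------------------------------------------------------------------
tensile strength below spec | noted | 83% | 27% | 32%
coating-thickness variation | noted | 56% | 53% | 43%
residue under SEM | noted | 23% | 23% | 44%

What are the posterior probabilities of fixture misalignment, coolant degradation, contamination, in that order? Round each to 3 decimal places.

0.512, 0.188, 0.299

For each hypothesis, the unnormalized posterior weight is prior × product of the signal likelihoods:
  fixture misalignment: 0.31 × 0.83 × 0.56 × 0.23 = 0.03314
  coolant degradation: 0.37 × 0.27 × 0.53 × 0.23 = 0.012178
  contamination: 0.32 × 0.32 × 0.43 × 0.44 = 0.019374
Normalizing constant Z = 0.03314 + 0.012178 + 0.019374 = 0.064692.
P(fixture misalignment | evidence) = 0.03314 / 0.064692 ≈ 0.512
P(coolant degradation | evidence) = 0.012178 / 0.064692 ≈ 0.188
P(contamination | evidence) = 0.019374 / 0.064692 ≈ 0.299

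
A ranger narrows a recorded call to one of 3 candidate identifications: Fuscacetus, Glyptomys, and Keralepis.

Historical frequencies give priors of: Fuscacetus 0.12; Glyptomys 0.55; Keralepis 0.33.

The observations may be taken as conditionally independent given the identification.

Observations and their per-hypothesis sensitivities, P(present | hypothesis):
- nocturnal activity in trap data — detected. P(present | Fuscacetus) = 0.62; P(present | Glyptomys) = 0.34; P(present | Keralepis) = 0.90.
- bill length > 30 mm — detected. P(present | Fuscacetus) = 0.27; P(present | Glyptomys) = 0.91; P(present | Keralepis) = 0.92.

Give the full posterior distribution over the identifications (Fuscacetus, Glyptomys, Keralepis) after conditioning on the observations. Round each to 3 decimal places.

By Bayes' rule with conditional independence, the unnormalized weight for each hypothesis is prior × ∏ likelihoods:
  Fuscacetus: 0.12 × 0.62 × 0.27 = 0.020088
  Glyptomys: 0.55 × 0.34 × 0.91 = 0.17017
  Keralepis: 0.33 × 0.90 × 0.92 = 0.27324
The unnormalized weights sum to 0.4635.
P(Fuscacetus | evidence) = 0.020088 / 0.4635 ≈ 0.043
P(Glyptomys | evidence) = 0.17017 / 0.4635 ≈ 0.367
P(Keralepis | evidence) = 0.27324 / 0.4635 ≈ 0.590

0.043, 0.367, 0.590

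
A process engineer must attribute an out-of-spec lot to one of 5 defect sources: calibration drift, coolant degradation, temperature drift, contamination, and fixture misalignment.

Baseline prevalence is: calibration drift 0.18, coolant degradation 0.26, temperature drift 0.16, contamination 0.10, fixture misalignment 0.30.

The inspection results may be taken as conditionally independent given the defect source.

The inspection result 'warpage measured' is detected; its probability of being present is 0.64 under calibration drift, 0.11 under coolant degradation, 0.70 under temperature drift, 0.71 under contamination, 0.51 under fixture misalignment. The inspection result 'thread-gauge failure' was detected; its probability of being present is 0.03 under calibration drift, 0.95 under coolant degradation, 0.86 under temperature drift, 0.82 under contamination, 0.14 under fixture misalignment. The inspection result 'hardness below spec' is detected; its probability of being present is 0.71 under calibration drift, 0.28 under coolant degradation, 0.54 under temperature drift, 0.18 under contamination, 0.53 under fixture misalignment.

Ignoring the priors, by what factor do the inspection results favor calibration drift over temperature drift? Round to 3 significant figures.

Joint likelihood of the inspection result pattern under each hypothesis:
  calibration drift: 0.64 × 0.03 × 0.71 = 0.013632
  temperature drift: 0.70 × 0.86 × 0.54 = 0.32508
Bayes factor = 0.013632 / 0.32508 ≈ 0.0419

0.0419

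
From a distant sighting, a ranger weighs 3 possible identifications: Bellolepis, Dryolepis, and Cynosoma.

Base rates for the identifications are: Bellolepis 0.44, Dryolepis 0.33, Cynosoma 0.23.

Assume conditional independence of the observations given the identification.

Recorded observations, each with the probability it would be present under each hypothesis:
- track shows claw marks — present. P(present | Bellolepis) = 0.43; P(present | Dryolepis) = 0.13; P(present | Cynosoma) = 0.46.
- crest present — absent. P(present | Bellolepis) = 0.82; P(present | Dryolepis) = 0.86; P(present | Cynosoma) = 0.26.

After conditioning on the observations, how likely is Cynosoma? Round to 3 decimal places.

0.662

For each hypothesis, the unnormalized posterior weight is prior × product of the observation likelihoods (using 1 − P(present | H) for each absent observation):
  Bellolepis: 0.44 × 0.43 × (1 − 0.82) = 0.034056
  Dryolepis: 0.33 × 0.13 × (1 − 0.86) = 0.006006
  Cynosoma: 0.23 × 0.46 × (1 − 0.26) = 0.078292
Normalizing constant Z = 0.034056 + 0.006006 + 0.078292 = 0.11835.
P(Cynosoma | evidence) = 0.078292 / 0.11835 ≈ 0.662.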